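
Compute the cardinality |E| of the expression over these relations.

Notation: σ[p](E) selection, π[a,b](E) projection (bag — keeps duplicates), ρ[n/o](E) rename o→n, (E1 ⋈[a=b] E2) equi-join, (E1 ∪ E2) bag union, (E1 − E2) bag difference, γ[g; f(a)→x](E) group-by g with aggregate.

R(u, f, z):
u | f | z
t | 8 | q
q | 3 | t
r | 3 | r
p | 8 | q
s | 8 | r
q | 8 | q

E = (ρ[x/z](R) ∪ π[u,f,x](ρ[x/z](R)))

Row counts bottom-up:
  R → 6
  ρ[x/z](R) → 6
  R → 6
  ρ[x/z](R) → 6
  π[u,f,x](ρ[x/z](R)) → 6
  (ρ[x/z](R) ∪ π[u,f,x](ρ[x/z](R))) → 12

|E| = 12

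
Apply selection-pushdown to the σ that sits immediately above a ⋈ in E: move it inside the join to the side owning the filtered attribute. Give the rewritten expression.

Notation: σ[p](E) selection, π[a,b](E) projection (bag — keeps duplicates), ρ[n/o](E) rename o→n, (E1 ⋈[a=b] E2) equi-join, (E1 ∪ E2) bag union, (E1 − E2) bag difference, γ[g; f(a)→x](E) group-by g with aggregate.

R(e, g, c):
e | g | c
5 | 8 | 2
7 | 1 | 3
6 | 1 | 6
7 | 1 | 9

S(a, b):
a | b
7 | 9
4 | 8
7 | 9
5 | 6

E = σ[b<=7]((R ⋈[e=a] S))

σ filters on b, owned by the right side.
E' = (R ⋈[e=a] σ[b<=7](S))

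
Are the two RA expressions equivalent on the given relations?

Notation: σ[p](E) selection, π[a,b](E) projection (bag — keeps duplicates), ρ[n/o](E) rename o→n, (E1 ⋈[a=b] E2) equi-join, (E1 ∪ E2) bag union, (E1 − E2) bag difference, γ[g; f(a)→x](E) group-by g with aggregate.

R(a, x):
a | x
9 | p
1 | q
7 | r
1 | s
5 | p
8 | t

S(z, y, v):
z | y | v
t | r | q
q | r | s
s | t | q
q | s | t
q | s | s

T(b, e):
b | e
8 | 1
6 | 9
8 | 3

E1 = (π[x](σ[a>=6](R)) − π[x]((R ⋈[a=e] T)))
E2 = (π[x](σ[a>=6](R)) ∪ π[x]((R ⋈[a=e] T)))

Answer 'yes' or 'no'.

E1 subexpression sizes:
  R → 6
  σ[a>=6](R) → 3
  π[x](σ[a>=6](R)) → 3
  R → 6
  T → 3
  (R ⋈[a=e] T) → 3
  π[x]((R ⋈[a=e] T)) → 3
  (π[x](σ[a>=6](R)) − π[x]((R ⋈[a=e] T))) → 2
E2 subexpression sizes:
  R → 6
  σ[a>=6](R) → 3
  π[x](σ[a>=6](R)) → 3
  R → 6
  T → 3
  (R ⋈[a=e] T) → 3
  π[x]((R ⋈[a=e] T)) → 3
  (π[x](σ[a>=6](R)) ∪ π[x]((R ⋈[a=e] T))) → 6

E1 result:
x
r
t
E2 result:
x
p
p
q
r
s
t
Witness: ('q',) appears 0× in E1 but 1× in E2.

no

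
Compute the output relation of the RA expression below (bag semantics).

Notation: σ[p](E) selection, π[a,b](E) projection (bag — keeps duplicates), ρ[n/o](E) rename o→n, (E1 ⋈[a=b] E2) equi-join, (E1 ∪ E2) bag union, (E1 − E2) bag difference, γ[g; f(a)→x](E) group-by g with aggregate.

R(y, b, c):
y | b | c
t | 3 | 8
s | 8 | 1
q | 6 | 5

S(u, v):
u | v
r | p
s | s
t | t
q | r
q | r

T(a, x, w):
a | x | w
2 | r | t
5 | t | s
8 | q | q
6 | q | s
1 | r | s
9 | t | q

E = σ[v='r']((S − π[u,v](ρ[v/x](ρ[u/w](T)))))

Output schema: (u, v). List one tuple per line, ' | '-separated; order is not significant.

Stepwise |·|:
  S → 5
  T → 6
  ρ[u/w](T) → 6
  ρ[v/x](ρ[u/w](T)) → 6
  π[u,v](ρ[v/x](ρ[u/w](T))) → 6
  (S − π[u,v](ρ[v/x](ρ[u/w](T)))) → 5
  σ[v='r']((S − π[u,v](ρ[v/x](ρ[u/w](T))))) → 2

== RESULT ==
u | v
q | r
q | r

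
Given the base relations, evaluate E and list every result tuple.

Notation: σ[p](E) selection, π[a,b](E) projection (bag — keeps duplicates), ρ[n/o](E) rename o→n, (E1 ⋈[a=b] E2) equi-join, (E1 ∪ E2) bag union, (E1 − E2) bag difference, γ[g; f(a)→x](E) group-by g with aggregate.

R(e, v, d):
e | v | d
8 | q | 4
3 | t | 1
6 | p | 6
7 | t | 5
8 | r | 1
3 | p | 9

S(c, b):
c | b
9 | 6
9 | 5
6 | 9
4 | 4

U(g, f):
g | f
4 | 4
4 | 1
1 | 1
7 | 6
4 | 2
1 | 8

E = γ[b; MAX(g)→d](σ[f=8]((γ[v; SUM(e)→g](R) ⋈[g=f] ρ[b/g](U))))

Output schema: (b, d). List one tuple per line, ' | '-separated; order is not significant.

Stepwise |·|:
  R → 6
  γ[v; SUM(e)→g](R) → 4
  U → 6
  ρ[b/g](U) → 6
  (γ[v; SUM(e)→g](R) ⋈[g=f] ρ[b/g](U)) → 2
  σ[f=8]((γ[v; SUM(e)→g](R) ⋈[g=f] ρ[b/g](U))) → 2
  γ[b; MAX(g)→d](σ[f=8]((γ[v; SUM(e)→g](R) ⋈[g=f] ρ[b/g](U)))) → 1

== RESULT ==
b | d
1 | 8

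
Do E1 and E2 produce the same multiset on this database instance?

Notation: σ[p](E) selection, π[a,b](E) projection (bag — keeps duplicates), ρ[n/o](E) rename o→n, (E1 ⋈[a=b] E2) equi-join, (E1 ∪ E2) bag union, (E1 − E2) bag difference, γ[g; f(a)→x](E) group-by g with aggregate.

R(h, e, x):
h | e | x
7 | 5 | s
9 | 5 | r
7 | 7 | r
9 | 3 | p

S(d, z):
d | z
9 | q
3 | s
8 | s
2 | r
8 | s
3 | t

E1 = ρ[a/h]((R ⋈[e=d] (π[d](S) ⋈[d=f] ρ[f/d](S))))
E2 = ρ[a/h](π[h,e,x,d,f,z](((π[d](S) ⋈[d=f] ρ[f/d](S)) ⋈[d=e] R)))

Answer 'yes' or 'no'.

E1 row counts bottom-up:
  R → 4
  S → 6
  π[d](S) → 6
  S → 6
  ρ[f/d](S) → 6
  (π[d](S) ⋈[d=f] ρ[f/d](S)) → 10
  (R ⋈[e=d] (π[d](S) ⋈[d=f] ρ[f/d](S))) → 4
  ρ[a/h]((R ⋈[e=d] (π[d](S) ⋈[d=f] ρ[f/d](S)))) → 4
E2 row counts bottom-up:
  S → 6
  π[d](S) → 6
  S → 6
  ρ[f/d](S) → 6
  (π[d](S) ⋈[d=f] ρ[f/d](S)) → 10
  R → 4
  ((π[d](S) ⋈[d=f] ρ[f/d](S)) ⋈[d=e] R) → 4
  π[h,e,x,d,f,z](((π[d](S) ⋈[d=f] ρ[f/d](S)) ⋈[d=e] R)) → 4
  ρ[a/h](π[h,e,x,d,f,z](((π[d](S) ⋈[d=f] ρ[f/d](S)) ⋈[d=e] R))) → 4

E1 and E2 produce the same multiset:
a | e | x | d | f | z
9 | 3 | p | 3 | 3 | s
9 | 3 | p | 3 | 3 | s
9 | 3 | p | 3 | 3 | t
9 | 3 | p | 3 | 3 | t

yes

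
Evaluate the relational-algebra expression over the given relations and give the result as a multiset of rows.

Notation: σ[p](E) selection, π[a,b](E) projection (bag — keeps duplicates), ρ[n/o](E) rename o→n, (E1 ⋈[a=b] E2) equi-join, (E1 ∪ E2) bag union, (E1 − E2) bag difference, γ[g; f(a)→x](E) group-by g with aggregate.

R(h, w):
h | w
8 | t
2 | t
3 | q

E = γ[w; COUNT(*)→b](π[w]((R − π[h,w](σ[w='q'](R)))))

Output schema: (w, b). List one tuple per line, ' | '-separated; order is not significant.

Stepwise |·|:
  R → 3
  R → 3
  σ[w='q'](R) → 1
  π[h,w](σ[w='q'](R)) → 1
  (R − π[h,w](σ[w='q'](R))) → 2
  π[w]((R − π[h,w](σ[w='q'](R)))) → 2
  γ[w; COUNT(*)→b](π[w]((R − π[h,w](σ[w='q'](R))))) → 1

== RESULT ==
w | b
t | 2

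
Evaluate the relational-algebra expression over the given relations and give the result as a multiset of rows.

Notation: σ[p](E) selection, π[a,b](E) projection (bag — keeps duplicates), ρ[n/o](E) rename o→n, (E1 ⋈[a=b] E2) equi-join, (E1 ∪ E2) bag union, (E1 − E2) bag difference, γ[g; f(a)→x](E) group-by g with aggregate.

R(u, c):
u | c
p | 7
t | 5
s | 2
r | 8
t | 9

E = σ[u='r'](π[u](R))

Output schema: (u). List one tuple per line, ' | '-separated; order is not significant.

Per-node cardinality:
  R → 5
  π[u](R) → 5
  σ[u='r'](π[u](R)) → 1

== RESULT ==
u
r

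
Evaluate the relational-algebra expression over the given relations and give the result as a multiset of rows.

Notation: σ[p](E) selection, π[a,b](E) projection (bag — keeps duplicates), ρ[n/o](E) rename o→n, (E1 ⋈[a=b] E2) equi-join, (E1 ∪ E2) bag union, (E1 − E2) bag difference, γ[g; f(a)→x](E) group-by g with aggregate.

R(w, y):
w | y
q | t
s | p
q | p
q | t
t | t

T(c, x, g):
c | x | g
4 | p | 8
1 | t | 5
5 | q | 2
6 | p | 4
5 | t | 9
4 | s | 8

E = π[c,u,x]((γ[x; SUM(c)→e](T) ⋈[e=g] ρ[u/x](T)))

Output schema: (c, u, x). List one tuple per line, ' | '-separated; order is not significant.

Subexpression sizes:
  T → 6
  γ[x; SUM(c)→e](T) → 4
  T → 6
  ρ[u/x](T) → 6
  (γ[x; SUM(c)→e](T) ⋈[e=g] ρ[u/x](T)) → 2
  π[c,u,x]((γ[x; SUM(c)→e](T) ⋈[e=g] ρ[u/x](T))) → 2

== RESULT ==
c | u | x
1 | t | q
6 | p | s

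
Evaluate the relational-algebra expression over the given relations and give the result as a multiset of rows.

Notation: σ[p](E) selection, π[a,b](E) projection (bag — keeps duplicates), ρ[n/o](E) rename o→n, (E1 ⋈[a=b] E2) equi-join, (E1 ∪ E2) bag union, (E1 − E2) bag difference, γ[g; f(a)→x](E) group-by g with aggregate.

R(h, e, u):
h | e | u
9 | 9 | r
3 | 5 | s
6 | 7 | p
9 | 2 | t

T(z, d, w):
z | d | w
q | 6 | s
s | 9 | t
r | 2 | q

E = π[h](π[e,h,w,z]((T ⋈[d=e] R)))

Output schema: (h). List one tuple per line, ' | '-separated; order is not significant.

Subexpression sizes:
  T → 3
  R → 4
  (T ⋈[d=e] R) → 2
  π[e,h,w,z]((T ⋈[d=e] R)) → 2
  π[h](π[e,h,w,z]((T ⋈[d=e] R))) → 2

== RESULT ==
h
9
9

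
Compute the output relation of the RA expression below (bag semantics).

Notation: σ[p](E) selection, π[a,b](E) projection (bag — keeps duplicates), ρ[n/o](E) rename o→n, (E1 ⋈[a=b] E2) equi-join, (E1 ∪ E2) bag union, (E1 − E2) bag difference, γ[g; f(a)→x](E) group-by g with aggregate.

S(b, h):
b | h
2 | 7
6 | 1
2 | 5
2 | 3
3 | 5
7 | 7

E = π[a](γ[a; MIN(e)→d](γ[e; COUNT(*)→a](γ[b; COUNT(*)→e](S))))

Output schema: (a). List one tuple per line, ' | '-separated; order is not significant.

Subexpression sizes:
  S → 6
  γ[b; COUNT(*)→e](S) → 4
  γ[e; COUNT(*)→a](γ[b; COUNT(*)→e](S)) → 2
  γ[a; MIN(e)→d](γ[e; COUNT(*)→a](γ[b; COUNT(*)→e](S))) → 2
  π[a](γ[a; MIN(e)→d](γ[e; COUNT(*)→a](γ[b; COUNT(*)→e](S)))) → 2

== RESULT ==
a
1
3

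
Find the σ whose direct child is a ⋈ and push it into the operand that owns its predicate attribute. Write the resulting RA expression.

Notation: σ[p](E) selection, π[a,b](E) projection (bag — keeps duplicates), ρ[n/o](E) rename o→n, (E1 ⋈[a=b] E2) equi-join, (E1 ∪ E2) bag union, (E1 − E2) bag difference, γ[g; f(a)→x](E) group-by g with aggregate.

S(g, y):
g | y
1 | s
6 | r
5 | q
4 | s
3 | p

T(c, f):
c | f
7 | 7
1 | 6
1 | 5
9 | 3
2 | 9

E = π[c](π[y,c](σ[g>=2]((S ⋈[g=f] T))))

σ filters on g, owned by the left side.
E' = π[c](π[y,c]((σ[g>=2](S) ⋈[g=f] T)))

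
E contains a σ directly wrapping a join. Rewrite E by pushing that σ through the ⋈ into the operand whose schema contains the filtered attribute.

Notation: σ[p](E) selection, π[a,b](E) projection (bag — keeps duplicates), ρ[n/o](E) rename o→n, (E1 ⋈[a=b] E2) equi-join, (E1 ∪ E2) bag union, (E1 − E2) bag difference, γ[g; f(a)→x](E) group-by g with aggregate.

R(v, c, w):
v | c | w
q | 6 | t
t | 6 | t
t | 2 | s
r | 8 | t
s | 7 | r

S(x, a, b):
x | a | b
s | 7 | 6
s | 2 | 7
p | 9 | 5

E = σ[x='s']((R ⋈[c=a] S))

σ filters on x, owned by the right side.
E' = (R ⋈[c=a] σ[x='s'](S))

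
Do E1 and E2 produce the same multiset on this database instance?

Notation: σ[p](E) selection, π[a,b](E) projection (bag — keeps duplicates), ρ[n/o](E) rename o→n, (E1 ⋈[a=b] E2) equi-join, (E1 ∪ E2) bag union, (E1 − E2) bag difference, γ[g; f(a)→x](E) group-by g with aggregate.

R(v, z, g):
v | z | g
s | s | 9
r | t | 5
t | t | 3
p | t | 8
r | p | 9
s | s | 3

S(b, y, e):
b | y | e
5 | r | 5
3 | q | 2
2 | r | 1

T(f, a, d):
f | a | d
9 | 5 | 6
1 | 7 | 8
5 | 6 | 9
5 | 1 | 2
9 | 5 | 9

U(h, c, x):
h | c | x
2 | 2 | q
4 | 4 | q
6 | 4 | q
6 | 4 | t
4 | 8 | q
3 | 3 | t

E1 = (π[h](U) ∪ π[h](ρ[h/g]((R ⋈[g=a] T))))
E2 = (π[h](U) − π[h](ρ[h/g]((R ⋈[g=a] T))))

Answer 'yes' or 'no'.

E1 subexpression sizes:
  U → 6
  π[h](U) → 6
  R → 6
  T → 5
  (R ⋈[g=a] T) → 2
  ρ[h/g]((R ⋈[g=a] T)) → 2
  π[h](ρ[h/g]((R ⋈[g=a] T))) → 2
  (π[h](U) ∪ π[h](ρ[h/g]((R ⋈[g=a] T)))) → 8
E2 subexpression sizes:
  U → 6
  π[h](U) → 6
  R → 6
  T → 5
  (R ⋈[g=a] T) → 2
  ρ[h/g]((R ⋈[g=a] T)) → 2
  π[h](ρ[h/g]((R ⋈[g=a] T))) → 2
  (π[h](U) − π[h](ρ[h/g]((R ⋈[g=a] T)))) → 6

E1 result:
h
2
3
4
4
5
5
6
6
E2 result:
h
2
3
4
4
6
6
Witness: (5,) appears 2× in E1 but 0× in E2.

no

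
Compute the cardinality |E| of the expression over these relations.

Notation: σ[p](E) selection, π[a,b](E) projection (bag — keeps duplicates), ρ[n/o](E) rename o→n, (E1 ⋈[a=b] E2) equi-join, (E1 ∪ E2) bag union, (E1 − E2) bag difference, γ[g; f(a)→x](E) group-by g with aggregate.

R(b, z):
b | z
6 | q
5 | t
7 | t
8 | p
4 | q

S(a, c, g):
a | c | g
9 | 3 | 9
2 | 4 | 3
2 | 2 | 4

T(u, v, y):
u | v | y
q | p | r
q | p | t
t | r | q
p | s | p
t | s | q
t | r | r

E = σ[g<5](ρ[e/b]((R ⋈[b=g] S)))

Stepwise |·|:
  R → 5
  S → 3
  (R ⋈[b=g] S) → 1
  ρ[e/b]((R ⋈[b=g] S)) → 1
  σ[g<5](ρ[e/b]((R ⋈[b=g] S))) → 1

|E| = 1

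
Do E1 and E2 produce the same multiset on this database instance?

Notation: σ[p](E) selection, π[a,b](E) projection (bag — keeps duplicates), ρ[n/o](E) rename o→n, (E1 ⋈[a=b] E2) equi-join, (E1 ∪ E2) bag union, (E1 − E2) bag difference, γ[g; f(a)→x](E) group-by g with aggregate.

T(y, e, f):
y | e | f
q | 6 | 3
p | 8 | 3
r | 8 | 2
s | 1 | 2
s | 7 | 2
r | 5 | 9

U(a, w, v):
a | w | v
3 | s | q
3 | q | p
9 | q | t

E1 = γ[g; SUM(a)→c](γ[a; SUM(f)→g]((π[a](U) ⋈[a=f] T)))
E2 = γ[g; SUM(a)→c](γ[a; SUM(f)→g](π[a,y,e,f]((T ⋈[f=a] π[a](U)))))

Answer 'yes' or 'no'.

E1 subexpression sizes:
  U → 3
  π[a](U) → 3
  T → 6
  (π[a](U) ⋈[a=f] T) → 5
  γ[a; SUM(f)→g]((π[a](U) ⋈[a=f] T)) → 2
  γ[g; SUM(a)→c](γ[a; SUM(f)→g]((π[a](U) ⋈[a=f] T))) → 2
E2 subexpression sizes:
  T → 6
  U → 3
  π[a](U) → 3
  (T ⋈[f=a] π[a](U)) → 5
  π[a,y,e,f]((T ⋈[f=a] π[a](U))) → 5
  γ[a; SUM(f)→g](π[a,y,e,f]((T ⋈[f=a] π[a](U)))) → 2
  γ[g; SUM(a)→c](γ[a; SUM(f)→g](π[a,y,e,f]((T ⋈[f=a] π[a](U))))) → 2

E1 and E2 produce the same multiset:
g | c
9 | 9
12 | 3

yes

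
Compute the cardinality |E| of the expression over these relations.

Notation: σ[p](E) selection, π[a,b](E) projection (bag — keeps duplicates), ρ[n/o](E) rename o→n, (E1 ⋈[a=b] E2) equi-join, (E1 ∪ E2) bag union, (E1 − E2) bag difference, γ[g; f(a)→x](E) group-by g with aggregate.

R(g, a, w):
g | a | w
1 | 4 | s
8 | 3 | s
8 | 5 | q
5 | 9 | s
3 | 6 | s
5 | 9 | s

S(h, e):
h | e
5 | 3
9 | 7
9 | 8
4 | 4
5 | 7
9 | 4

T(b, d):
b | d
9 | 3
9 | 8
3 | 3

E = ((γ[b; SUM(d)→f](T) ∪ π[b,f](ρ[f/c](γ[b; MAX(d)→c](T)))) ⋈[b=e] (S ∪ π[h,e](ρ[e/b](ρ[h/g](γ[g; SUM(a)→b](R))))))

Subexpression sizes:
  T → 3
  γ[b; SUM(d)→f](T) → 2
  T → 3
  γ[b; MAX(d)→c](T) → 2
  ρ[f/c](γ[b; MAX(d)→c](T)) → 2
  π[b,f](ρ[f/c](γ[b; MAX(d)→c](T))) → 2
  (γ[b; SUM(d)→f](T) ∪ π[b,f](ρ[f/c](γ[b; MAX(d)→c](T)))) → 4
  S → 6
  R → 6
  γ[g; SUM(a)→b](R) → 4
  ρ[h/g](γ[g; SUM(a)→b](R)) → 4
  ρ[e/b](ρ[h/g](γ[g; SUM(a)→b](R))) → 4
  π[h,e](ρ[e/b](ρ[h/g](γ[g; SUM(a)→b](R)))) → 4
  (S ∪ π[h,e](ρ[e/b](ρ[h/g](γ[g; SUM(a)→b](R))))) → 10
  ((γ[b; SUM(d)→f](T) ∪ π[b,f](ρ[f/c](γ[b; MAX(d)→c](T)))) ⋈[b=e] (S ∪ π[h,e](ρ[e/b](ρ[h/g](γ[g; SUM(a)→b](R)))))) → 2

|E| = 2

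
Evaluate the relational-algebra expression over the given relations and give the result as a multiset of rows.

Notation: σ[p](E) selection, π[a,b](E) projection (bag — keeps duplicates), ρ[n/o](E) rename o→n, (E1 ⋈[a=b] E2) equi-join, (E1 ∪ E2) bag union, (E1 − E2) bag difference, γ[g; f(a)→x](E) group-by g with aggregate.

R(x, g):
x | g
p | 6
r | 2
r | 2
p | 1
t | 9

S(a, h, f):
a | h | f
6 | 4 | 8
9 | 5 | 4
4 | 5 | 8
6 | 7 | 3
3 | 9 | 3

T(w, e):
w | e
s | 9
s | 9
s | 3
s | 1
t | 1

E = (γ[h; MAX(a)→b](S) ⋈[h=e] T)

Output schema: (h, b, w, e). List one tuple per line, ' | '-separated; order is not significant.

Per-node cardinality:
  S → 5
  γ[h; MAX(a)→b](S) → 4
  T → 5
  (γ[h; MAX(a)→b](S) ⋈[h=e] T) → 2

== RESULT ==
h | b | w | e
9 | 3 | s | 9
9 | 3 | s | 9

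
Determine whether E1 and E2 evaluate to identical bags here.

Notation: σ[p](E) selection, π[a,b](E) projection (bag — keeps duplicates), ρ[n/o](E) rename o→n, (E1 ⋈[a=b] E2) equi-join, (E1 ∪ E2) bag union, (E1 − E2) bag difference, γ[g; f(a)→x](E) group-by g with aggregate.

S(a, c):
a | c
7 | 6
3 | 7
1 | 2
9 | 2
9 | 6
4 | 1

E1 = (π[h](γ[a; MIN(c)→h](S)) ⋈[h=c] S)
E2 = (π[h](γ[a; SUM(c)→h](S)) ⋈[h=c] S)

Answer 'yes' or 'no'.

E1 row counts bottom-up:
  S → 6
  γ[a; MIN(c)→h](S) → 5
  π[h](γ[a; MIN(c)→h](S)) → 5
  S → 6
  (π[h](γ[a; MIN(c)→h](S)) ⋈[h=c] S) → 8
E2 row counts bottom-up:
  S → 6
  γ[a; SUM(c)→h](S) → 5
  π[h](γ[a; SUM(c)→h](S)) → 5
  S → 6
  (π[h](γ[a; SUM(c)→h](S)) ⋈[h=c] S) → 6

E1 result:
h | a | c
1 | 4 | 1
2 | 1 | 2
2 | 1 | 2
2 | 9 | 2
2 | 9 | 2
6 | 7 | 6
6 | 9 | 6
7 | 3 | 7
E2 result:
h | a | c
1 | 4 | 1
2 | 1 | 2
2 | 9 | 2
6 | 7 | 6
6 | 9 | 6
7 | 3 | 7
Witness: (2, 1, 2) appears 2× in E1 but 1× in E2.

no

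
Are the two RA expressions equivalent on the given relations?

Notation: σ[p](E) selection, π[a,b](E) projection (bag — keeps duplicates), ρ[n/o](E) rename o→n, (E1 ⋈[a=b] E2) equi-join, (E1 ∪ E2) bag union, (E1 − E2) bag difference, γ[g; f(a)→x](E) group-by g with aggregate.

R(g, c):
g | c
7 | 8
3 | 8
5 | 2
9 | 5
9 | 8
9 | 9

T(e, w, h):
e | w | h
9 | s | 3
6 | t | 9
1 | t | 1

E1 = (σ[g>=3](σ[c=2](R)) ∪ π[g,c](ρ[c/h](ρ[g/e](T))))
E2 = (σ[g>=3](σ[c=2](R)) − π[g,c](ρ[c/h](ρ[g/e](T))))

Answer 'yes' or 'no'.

E1 row counts bottom-up:
  R → 6
  σ[c=2](R) → 1
  σ[g>=3](σ[c=2](R)) → 1
  T → 3
  ρ[g/e](T) → 3
  ρ[c/h](ρ[g/e](T)) → 3
  π[g,c](ρ[c/h](ρ[g/e](T))) → 3
  (σ[g>=3](σ[c=2](R)) ∪ π[g,c](ρ[c/h](ρ[g/e](T)))) → 4
E2 row counts bottom-up:
  R → 6
  σ[c=2](R) → 1
  σ[g>=3](σ[c=2](R)) → 1
  T → 3
  ρ[g/e](T) → 3
  ρ[c/h](ρ[g/e](T)) → 3
  π[g,c](ρ[c/h](ρ[g/e](T))) → 3
  (σ[g>=3](σ[c=2](R)) − π[g,c](ρ[c/h](ρ[g/e](T)))) → 1

E1 result:
g | c
1 | 1
5 | 2
6 | 9
9 | 3
E2 result:
g | c
5 | 2
Witness: (9, 3) appears 1× in E1 but 0× in E2.

no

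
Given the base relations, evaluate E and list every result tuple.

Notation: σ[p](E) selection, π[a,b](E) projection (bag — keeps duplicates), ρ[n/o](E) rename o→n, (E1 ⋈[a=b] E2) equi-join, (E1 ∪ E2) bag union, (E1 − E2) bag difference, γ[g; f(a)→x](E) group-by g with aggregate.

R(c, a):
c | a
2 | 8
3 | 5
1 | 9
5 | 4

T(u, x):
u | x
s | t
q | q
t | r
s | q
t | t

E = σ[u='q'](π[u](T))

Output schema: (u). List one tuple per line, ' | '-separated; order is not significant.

Subexpression sizes:
  T → 5
  π[u](T) → 5
  σ[u='q'](π[u](T)) → 1

== RESULT ==
u
q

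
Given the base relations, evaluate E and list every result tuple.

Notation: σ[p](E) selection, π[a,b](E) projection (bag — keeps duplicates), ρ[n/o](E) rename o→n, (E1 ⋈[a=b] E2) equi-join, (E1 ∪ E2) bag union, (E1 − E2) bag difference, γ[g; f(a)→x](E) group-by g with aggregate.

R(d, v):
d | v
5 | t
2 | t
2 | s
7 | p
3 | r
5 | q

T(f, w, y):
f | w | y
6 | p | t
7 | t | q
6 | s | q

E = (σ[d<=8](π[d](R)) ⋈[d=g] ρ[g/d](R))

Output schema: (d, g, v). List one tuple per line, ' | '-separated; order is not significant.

Stepwise |·|:
  R → 6
  π[d](R) → 6
  σ[d<=8](π[d](R)) → 6
  R → 6
  ρ[g/d](R) → 6
  (σ[d<=8](π[d](R)) ⋈[d=g] ρ[g/d](R)) → 10

== RESULT ==
d | g | v
2 | 2 | s
2 | 2 | s
2 | 2 | t
2 | 2 | t
3 | 3 | r
5 | 5 | q
5 | 5 | q
5 | 5 | t
5 | 5 | t
7 | 7 | p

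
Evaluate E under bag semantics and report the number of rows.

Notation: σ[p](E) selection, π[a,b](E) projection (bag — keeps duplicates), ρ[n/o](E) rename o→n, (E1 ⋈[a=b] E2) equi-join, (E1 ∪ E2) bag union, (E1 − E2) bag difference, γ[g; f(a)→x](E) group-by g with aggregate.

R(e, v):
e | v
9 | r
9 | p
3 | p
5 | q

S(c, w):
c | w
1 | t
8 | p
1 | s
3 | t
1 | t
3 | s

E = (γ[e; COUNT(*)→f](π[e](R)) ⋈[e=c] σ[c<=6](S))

Stepwise |·|:
  R → 4
  π[e](R) → 4
  γ[e; COUNT(*)→f](π[e](R)) → 3
  S → 6
  σ[c<=6](S) → 5
  (γ[e; COUNT(*)→f](π[e](R)) ⋈[e=c] σ[c<=6](S)) → 2

|E| = 2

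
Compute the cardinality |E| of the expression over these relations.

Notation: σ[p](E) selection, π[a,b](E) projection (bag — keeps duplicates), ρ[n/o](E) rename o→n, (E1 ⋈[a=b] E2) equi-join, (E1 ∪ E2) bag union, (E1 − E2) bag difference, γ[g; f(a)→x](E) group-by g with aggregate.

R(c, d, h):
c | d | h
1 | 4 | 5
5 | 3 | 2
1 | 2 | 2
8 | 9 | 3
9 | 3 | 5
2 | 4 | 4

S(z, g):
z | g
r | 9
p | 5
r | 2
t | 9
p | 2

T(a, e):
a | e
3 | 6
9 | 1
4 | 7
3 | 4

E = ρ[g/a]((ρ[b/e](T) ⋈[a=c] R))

Subexpression sizes:
  T → 4
  ρ[b/e](T) → 4
  R → 6
  (ρ[b/e](T) ⋈[a=c] R) → 1
  ρ[g/a]((ρ[b/e](T) ⋈[a=c] R)) → 1

|E| = 1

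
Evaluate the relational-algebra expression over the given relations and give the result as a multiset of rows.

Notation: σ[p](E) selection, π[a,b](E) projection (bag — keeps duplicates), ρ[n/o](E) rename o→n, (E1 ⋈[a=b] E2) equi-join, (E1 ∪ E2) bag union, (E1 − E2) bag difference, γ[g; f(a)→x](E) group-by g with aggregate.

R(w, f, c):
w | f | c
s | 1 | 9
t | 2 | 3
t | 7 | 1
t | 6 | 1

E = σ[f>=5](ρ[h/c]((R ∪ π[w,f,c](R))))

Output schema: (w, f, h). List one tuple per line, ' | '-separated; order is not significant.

Subexpression sizes:
  R → 4
  R → 4
  π[w,f,c](R) → 4
  (R ∪ π[w,f,c](R)) → 8
  ρ[h/c]((R ∪ π[w,f,c](R))) → 8
  σ[f>=5](ρ[h/c]((R ∪ π[w,f,c](R)))) → 4

== RESULT ==
w | f | h
t | 6 | 1
t | 6 | 1
t | 7 | 1
t | 7 | 1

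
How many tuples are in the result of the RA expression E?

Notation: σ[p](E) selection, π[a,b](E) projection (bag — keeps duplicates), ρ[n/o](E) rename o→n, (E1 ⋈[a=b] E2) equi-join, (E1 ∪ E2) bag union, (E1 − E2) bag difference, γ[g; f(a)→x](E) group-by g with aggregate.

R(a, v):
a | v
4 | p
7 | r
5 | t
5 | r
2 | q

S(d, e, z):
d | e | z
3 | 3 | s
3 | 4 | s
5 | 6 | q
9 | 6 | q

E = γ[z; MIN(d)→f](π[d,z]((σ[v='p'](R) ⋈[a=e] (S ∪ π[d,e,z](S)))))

Stepwise |·|:
  R → 5
  σ[v='p'](R) → 1
  S → 4
  S → 4
  π[d,e,z](S) → 4
  (S ∪ π[d,e,z](S)) → 8
  (σ[v='p'](R) ⋈[a=e] (S ∪ π[d,e,z](S))) → 2
  π[d,z]((σ[v='p'](R) ⋈[a=e] (S ∪ π[d,e,z](S)))) → 2
  γ[z; MIN(d)→f](π[d,z]((σ[v='p'](R) ⋈[a=e] (S ∪ π[d,e,z](S))))) → 1

|E| = 1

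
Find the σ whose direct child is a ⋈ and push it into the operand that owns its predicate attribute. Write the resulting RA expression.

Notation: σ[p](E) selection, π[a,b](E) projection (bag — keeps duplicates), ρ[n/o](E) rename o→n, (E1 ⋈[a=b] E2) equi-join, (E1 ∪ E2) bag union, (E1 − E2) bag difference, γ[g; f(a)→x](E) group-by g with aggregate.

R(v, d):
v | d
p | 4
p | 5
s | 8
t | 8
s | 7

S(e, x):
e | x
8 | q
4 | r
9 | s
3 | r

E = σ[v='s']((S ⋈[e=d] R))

σ filters on v, owned by the right side.
E' = (S ⋈[e=d] σ[v='s'](R))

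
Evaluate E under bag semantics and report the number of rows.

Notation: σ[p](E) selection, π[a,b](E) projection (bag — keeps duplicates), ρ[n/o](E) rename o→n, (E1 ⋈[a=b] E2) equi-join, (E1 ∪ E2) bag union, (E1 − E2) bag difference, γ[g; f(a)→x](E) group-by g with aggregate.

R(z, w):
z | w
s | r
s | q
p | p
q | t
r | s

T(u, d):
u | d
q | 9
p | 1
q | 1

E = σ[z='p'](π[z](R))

Subexpression sizes:
  R → 5
  π[z](R) → 5
  σ[z='p'](π[z](R)) → 1

|E| = 1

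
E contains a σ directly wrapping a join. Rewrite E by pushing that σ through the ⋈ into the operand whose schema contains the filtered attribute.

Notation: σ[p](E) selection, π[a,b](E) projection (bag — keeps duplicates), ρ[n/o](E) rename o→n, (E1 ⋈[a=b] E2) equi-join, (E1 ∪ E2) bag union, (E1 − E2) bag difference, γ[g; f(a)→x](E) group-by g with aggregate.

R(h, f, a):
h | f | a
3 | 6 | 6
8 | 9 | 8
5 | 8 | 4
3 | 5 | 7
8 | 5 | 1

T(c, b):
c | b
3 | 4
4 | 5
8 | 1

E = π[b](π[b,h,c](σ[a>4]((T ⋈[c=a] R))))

σ filters on a, owned by the right side.
E' = π[b](π[b,h,c]((T ⋈[c=a] σ[a>4](R))))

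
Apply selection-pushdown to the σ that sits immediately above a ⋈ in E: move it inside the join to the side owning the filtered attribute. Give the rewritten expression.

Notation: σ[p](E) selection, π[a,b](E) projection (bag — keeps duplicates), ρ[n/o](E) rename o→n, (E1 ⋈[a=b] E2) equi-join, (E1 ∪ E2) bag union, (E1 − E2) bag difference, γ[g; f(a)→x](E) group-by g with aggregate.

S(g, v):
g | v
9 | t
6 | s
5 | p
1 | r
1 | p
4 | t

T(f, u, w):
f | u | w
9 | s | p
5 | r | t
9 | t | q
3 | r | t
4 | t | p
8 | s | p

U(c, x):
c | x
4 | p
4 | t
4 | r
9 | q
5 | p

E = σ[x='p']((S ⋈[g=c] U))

σ filters on x, owned by the right side.
E' = (S ⋈[g=c] σ[x='p'](U))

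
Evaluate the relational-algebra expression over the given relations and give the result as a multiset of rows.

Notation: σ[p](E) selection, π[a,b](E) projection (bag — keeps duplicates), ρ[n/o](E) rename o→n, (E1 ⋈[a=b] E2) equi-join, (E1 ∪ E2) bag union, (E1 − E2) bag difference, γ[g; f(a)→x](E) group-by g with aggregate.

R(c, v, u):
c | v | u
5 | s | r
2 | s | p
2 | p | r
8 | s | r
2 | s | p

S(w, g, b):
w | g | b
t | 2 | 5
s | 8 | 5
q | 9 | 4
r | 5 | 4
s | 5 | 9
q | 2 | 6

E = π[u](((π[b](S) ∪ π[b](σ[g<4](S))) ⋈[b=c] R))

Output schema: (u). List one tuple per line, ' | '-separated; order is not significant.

Per-node cardinality:
  S → 6
  π[b](S) → 6
  S → 6
  σ[g<4](S) → 2
  π[b](σ[g<4](S)) → 2
  (π[b](S) ∪ π[b](σ[g<4](S))) → 8
  R → 5
  ((π[b](S) ∪ π[b](σ[g<4](S))) ⋈[b=c] R) → 3
  π[u](((π[b](S) ∪ π[b](σ[g<4](S))) ⋈[b=c] R)) → 3

== RESULT ==
u
r
r
r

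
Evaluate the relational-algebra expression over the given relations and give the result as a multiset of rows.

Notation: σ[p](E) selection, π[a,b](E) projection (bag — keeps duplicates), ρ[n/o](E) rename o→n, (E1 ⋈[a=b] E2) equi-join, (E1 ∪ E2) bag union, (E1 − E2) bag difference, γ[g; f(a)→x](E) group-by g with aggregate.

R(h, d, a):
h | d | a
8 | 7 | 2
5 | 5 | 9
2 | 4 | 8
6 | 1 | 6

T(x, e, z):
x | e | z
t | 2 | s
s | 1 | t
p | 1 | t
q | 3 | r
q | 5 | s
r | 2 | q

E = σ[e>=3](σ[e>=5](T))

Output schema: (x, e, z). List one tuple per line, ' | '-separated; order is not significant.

Row counts bottom-up:
  T → 6
  σ[e>=5](T) → 1
  σ[e>=3](σ[e>=5](T)) → 1

== RESULT ==
x | e | z
q | 5 | s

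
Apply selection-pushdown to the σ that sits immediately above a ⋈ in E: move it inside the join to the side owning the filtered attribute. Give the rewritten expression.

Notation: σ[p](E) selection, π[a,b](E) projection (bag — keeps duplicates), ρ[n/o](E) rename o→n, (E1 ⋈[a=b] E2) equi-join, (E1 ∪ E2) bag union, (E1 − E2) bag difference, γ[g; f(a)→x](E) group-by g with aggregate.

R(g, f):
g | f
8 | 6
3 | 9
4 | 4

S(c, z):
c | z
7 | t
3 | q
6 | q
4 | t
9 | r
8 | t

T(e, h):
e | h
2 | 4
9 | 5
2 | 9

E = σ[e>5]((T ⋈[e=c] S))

σ filters on e, owned by the left side.
E' = (σ[e>5](T) ⋈[e=c] S)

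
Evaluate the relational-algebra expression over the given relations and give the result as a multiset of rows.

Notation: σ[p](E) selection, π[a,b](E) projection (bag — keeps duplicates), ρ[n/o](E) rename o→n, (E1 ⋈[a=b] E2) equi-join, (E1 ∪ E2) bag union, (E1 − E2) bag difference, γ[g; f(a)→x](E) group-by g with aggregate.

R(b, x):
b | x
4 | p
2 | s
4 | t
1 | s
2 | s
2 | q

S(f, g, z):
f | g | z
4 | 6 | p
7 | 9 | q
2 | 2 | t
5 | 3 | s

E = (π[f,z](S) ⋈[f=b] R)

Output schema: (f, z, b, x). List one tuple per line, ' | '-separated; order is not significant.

Stepwise |·|:
  S → 4
  π[f,z](S) → 4
  R → 6
  (π[f,z](S) ⋈[f=b] R) → 5

== RESULT ==
f | z | b | x
2 | t | 2 | q
2 | t | 2 | s
2 | t | 2 | s
4 | p | 4 | p
4 | p | 4 | t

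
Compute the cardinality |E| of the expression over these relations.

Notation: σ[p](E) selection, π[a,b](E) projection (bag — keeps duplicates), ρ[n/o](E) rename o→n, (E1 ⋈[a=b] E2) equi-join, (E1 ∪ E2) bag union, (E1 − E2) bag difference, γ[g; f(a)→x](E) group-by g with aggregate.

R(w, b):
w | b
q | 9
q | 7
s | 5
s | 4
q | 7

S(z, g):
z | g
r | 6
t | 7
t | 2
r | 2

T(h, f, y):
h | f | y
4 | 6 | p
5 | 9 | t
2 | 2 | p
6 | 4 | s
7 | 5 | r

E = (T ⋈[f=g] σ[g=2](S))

Per-node cardinality:
  T → 5
  S → 4
  σ[g=2](S) → 2
  (T ⋈[f=g] σ[g=2](S)) → 2

|E| = 2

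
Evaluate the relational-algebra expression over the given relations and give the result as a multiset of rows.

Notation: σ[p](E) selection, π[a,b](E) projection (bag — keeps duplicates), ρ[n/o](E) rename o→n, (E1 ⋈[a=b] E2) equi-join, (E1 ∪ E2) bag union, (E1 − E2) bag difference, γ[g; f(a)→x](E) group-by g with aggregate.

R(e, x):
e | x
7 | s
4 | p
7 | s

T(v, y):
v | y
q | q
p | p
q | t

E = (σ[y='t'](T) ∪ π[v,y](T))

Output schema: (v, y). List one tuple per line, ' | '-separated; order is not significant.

Per-node cardinality:
  T → 3
  σ[y='t'](T) → 1
  T → 3
  π[v,y](T) → 3
  (σ[y='t'](T) ∪ π[v,y](T)) → 4

== RESULT ==
v | y
p | p
q | q
q | t
q | t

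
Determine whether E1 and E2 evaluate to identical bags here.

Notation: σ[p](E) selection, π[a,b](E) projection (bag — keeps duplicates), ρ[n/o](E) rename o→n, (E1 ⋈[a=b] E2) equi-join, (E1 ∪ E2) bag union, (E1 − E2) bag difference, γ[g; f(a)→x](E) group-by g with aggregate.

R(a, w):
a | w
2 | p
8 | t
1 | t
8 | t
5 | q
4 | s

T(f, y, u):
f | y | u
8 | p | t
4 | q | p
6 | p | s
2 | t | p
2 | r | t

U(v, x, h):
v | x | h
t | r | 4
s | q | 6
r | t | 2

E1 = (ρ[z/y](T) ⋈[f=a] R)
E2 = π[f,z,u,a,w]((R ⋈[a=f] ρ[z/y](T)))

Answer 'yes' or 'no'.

E1 stepwise |·|:
  T → 5
  ρ[z/y](T) → 5
  R → 6
  (ρ[z/y](T) ⋈[f=a] R) → 5
E2 stepwise |·|:
  R → 6
  T → 5
  ρ[z/y](T) → 5
  (R ⋈[a=f] ρ[z/y](T)) → 5
  π[f,z,u,a,w]((R ⋈[a=f] ρ[z/y](T))) → 5

E1 and E2 produce the same multiset:
f | z | u | a | w
2 | r | t | 2 | p
2 | t | p | 2 | p
4 | q | p | 4 | s
8 | p | t | 8 | t
8 | p | t | 8 | t

yes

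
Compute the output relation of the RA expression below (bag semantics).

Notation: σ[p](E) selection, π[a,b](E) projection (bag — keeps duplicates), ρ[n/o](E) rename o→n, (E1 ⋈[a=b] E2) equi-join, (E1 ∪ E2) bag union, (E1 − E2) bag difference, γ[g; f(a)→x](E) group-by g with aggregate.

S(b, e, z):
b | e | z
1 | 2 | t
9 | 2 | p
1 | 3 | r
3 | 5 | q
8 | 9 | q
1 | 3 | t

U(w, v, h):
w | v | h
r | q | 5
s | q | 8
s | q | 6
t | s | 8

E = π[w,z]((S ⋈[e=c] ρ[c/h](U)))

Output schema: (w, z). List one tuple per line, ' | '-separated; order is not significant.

Per-node cardinality:
  S → 6
  U → 4
  ρ[c/h](U) → 4
  (S ⋈[e=c] ρ[c/h](U)) → 1
  π[w,z]((S ⋈[e=c] ρ[c/h](U))) → 1

== RESULT ==
w | z
r | q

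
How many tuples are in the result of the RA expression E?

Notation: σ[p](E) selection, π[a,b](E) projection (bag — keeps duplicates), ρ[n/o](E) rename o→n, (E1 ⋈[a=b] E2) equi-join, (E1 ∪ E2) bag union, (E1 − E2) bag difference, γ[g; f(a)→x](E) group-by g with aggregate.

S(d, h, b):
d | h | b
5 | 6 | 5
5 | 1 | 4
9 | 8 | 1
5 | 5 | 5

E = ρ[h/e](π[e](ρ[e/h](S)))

Stepwise |·|:
  S → 4
  ρ[e/h](S) → 4
  π[e](ρ[e/h](S)) → 4
  ρ[h/e](π[e](ρ[e/h](S))) → 4

|E| = 4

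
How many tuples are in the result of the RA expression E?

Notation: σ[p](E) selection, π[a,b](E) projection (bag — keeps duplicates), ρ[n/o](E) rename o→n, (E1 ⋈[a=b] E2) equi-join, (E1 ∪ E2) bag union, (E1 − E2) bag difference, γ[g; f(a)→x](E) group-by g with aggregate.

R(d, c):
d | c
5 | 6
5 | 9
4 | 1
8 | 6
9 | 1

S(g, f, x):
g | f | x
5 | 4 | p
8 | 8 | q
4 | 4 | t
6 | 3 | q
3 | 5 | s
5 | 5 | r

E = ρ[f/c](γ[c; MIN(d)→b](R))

Per-node cardinality:
  R → 5
  γ[c; MIN(d)→b](R) → 3
  ρ[f/c](γ[c; MIN(d)→b](R)) → 3

|E| = 3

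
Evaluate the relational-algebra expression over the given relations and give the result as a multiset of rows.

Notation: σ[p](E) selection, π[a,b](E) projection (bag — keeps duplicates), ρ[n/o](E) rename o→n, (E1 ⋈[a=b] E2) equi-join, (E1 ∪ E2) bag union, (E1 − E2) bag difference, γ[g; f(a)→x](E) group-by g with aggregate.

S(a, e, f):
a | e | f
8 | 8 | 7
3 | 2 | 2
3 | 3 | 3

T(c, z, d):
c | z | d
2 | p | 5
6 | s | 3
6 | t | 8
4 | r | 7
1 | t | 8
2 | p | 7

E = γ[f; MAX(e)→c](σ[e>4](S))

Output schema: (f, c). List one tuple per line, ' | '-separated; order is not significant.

Stepwise |·|:
  S → 3
  σ[e>4](S) → 1
  γ[f; MAX(e)→c](σ[e>4](S)) → 1

== RESULT ==
f | c
7 | 8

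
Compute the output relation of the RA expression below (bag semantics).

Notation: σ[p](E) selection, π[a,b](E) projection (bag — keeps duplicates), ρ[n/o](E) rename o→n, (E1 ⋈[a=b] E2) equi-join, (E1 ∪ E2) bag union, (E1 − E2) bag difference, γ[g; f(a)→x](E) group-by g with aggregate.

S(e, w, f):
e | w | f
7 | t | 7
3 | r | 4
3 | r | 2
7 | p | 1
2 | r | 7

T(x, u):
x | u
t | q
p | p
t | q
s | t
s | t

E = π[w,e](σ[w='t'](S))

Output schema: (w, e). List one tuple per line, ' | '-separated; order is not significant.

Row counts bottom-up:
  S → 5
  σ[w='t'](S) → 1
  π[w,e](σ[w='t'](S)) → 1

== RESULT ==
w | e
t | 7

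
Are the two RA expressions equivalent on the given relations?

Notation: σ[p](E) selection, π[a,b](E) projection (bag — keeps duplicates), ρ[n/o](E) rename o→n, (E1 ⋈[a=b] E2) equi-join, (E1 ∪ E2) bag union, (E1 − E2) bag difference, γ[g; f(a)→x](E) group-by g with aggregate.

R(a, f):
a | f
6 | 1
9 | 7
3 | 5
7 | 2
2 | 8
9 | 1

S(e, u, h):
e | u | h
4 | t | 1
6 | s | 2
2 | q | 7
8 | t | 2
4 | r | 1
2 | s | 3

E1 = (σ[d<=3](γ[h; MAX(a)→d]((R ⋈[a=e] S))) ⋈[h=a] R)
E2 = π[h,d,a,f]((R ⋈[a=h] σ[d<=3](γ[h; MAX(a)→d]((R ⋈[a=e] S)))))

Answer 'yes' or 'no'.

E1 per-node cardinality:
  R → 6
  S → 6
  (R ⋈[a=e] S) → 3
  γ[h; MAX(a)→d]((R ⋈[a=e] S)) → 3
  σ[d<=3](γ[h; MAX(a)→d]((R ⋈[a=e] S))) → 2
  R → 6
  (σ[d<=3](γ[h; MAX(a)→d]((R ⋈[a=e] S))) ⋈[h=a] R) → 2
E2 per-node cardinality:
  R → 6
  R → 6
  S → 6
  (R ⋈[a=e] S) → 3
  γ[h; MAX(a)→d]((R ⋈[a=e] S)) → 3
  σ[d<=3](γ[h; MAX(a)→d]((R ⋈[a=e] S))) → 2
  (R ⋈[a=h] σ[d<=3](γ[h; MAX(a)→d]((R ⋈[a=e] S)))) → 2
  π[h,d,a,f]((R ⋈[a=h] σ[d<=3](γ[h; MAX(a)→d]((R ⋈[a=e] S))))) → 2

E1 and E2 produce the same multiset:
h | d | a | f
3 | 2 | 3 | 5
7 | 2 | 7 | 2

yes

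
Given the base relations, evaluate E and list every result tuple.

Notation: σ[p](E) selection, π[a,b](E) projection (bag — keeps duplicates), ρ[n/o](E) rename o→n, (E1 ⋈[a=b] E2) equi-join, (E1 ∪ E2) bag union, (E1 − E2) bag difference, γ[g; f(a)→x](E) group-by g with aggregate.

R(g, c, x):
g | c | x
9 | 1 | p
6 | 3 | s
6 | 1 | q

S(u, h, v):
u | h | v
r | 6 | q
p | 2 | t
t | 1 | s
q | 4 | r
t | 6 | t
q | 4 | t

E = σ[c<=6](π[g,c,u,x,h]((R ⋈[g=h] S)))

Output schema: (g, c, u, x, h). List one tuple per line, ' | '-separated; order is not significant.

Row counts bottom-up:
  R → 3
  S → 6
  (R ⋈[g=h] S) → 4
  π[g,c,u,x,h]((R ⋈[g=h] S)) → 4
  σ[c<=6](π[g,c,u,x,h]((R ⋈[g=h] S))) → 4

== RESULT ==
g | c | u | x | h
6 | 1 | r | q | 6
6 | 1 | t | q | 6
6 | 3 | r | s | 6
6 | 3 | t | s | 6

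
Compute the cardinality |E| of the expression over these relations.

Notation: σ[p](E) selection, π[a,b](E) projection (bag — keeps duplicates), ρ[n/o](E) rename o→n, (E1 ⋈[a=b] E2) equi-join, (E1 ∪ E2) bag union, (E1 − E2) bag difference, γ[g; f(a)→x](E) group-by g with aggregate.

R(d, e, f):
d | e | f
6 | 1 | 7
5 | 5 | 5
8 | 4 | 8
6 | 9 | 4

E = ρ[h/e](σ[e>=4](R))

Stepwise |·|:
  R → 4
  σ[e>=4](R) → 3
  ρ[h/e](σ[e>=4](R)) → 3

|E| = 3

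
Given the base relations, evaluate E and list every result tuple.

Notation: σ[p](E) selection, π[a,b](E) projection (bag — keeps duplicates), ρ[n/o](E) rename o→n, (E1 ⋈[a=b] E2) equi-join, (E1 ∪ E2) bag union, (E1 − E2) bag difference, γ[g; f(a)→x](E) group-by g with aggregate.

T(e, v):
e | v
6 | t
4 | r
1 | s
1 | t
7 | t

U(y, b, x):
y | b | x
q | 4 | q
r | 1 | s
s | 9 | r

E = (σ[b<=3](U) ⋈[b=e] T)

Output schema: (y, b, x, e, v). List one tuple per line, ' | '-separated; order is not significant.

Stepwise |·|:
  U → 3
  σ[b<=3](U) → 1
  T → 5
  (σ[b<=3](U) ⋈[b=e] T) → 2

== RESULT ==
y | b | x | e | v
r | 1 | s | 1 | s
r | 1 | s | 1 | t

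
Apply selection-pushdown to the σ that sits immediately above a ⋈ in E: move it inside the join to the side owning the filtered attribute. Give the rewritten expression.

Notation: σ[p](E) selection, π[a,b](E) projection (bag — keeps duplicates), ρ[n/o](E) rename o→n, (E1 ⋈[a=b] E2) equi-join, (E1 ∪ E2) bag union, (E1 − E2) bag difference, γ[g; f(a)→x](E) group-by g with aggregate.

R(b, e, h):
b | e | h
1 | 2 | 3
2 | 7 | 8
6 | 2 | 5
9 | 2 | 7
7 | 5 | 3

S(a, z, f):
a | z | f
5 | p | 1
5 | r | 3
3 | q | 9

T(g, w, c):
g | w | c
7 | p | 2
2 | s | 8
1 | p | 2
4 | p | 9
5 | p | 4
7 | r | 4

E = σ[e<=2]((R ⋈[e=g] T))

σ filters on e, owned by the left side.
E' = (σ[e<=2](R) ⋈[e=g] T)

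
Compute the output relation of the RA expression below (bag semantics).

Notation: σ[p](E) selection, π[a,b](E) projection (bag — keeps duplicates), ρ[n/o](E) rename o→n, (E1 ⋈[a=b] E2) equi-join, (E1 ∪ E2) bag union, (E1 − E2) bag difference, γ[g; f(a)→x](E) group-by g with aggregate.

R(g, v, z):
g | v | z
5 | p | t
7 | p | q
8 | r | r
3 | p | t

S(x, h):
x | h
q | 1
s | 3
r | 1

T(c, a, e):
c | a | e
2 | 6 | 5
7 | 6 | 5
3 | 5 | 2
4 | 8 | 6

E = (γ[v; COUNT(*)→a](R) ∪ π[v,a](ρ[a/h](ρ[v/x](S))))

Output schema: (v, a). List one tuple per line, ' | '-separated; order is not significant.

Subexpression sizes:
  R → 4
  γ[v; COUNT(*)→a](R) → 2
  S → 3
  ρ[v/x](S) → 3
  ρ[a/h](ρ[v/x](S)) → 3
  π[v,a](ρ[a/h](ρ[v/x](S))) → 3
  (γ[v; COUNT(*)→a](R) ∪ π[v,a](ρ[a/h](ρ[v/x](S)))) → 5

== RESULT ==
v | a
p | 3
q | 1
r | 1
r | 1
s | 3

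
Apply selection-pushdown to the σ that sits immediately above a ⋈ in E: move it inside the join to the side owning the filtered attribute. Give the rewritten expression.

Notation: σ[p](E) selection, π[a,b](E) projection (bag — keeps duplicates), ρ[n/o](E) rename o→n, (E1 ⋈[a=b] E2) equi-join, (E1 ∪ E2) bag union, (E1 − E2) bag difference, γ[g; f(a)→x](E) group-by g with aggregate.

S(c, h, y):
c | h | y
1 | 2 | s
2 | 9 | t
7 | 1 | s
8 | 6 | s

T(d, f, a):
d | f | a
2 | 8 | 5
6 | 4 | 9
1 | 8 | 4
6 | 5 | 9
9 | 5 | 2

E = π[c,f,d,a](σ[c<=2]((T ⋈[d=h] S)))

σ filters on c, owned by the right side.
E' = π[c,f,d,a]((T ⋈[d=h] σ[c<=2](S)))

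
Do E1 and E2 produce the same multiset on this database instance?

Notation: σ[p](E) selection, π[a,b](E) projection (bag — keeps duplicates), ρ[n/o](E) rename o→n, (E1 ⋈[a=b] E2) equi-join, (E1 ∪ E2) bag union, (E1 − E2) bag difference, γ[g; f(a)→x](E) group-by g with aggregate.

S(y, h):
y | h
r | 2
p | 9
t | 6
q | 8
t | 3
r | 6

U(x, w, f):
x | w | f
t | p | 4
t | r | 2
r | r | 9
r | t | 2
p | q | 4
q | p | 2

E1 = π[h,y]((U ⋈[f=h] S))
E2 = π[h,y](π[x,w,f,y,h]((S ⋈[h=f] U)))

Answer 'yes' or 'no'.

E1 per-node cardinality:
  U → 6
  S → 6
  (U ⋈[f=h] S) → 4
  π[h,y]((U ⋈[f=h] S)) → 4
E2 per-node cardinality:
  S → 6
  U → 6
  (S ⋈[h=f] U) → 4
  π[x,w,f,y,h]((S ⋈[h=f] U)) → 4
  π[h,y](π[x,w,f,y,h]((S ⋈[h=f] U))) → 4

E1 and E2 produce the same multiset:
h | y
2 | r
2 | r
2 | r
9 | p

yes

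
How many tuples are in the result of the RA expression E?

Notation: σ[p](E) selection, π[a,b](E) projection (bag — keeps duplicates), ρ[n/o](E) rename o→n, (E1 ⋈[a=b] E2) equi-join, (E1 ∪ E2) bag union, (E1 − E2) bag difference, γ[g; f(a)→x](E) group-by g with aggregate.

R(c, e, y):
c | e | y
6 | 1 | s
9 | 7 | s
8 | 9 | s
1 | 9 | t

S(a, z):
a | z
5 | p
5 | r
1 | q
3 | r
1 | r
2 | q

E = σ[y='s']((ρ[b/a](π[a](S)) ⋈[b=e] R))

Subexpression sizes:
  S → 6
  π[a](S) → 6
  ρ[b/a](π[a](S)) → 6
  R → 4
  (ρ[b/a](π[a](S)) ⋈[b=e] R) → 2
  σ[y='s']((ρ[b/a](π[a](S)) ⋈[b=e] R)) → 2

|E| = 2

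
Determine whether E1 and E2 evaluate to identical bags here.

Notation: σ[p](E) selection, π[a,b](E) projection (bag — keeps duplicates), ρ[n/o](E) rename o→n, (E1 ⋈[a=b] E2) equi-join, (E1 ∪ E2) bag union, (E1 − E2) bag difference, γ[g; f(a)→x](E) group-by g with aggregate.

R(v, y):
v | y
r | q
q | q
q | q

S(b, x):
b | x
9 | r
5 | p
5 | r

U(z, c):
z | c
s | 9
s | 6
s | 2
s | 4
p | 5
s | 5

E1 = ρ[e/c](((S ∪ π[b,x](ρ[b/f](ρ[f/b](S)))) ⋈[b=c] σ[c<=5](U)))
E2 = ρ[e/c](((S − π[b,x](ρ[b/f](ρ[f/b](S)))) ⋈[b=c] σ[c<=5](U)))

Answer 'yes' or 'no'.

E1 row counts bottom-up:
  S → 3
  S → 3
  ρ[f/b](S) → 3
  ρ[b/f](ρ[f/b](S)) → 3
  π[b,x](ρ[b/f](ρ[f/b](S))) → 3
  (S ∪ π[b,x](ρ[b/f](ρ[f/b](S)))) → 6
  U → 6
  σ[c<=5](U) → 4
  ((S ∪ π[b,x](ρ[b/f](ρ[f/b](S)))) ⋈[b=c] σ[c<=5](U)) → 8
  ρ[e/c](((S ∪ π[b,x](ρ[b/f](ρ[f/b](S)))) ⋈[b=c] σ[c<=5](U))) → 8
E2 row counts bottom-up:
  S → 3
  S → 3
  ρ[f/b](S) → 3
  ρ[b/f](ρ[f/b](S)) → 3
  π[b,x](ρ[b/f](ρ[f/b](S))) → 3
  (S − π[b,x](ρ[b/f](ρ[f/b](S)))) → 0
  U → 6
  σ[c<=5](U) → 4
  ((S − π[b,x](ρ[b/f](ρ[f/b](S)))) ⋈[b=c] σ[c<=5](U)) → 0
  ρ[e/c](((S − π[b,x](ρ[b/f](ρ[f/b](S)))) ⋈[b=c] σ[c<=5](U))) → 0

E1 result:
b | x | z | e
5 | p | p | 5
5 | p | p | 5
5 | p | s | 5
5 | p | s | 5
5 | r | p | 5
5 | r | p | 5
5 | r | s | 5
5 | r | s | 5
E2 result:
b | x | z | e
(0 rows)
Witness: (5, 'r', 'p', 5) appears 2× in E1 but 0× in E2.

no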